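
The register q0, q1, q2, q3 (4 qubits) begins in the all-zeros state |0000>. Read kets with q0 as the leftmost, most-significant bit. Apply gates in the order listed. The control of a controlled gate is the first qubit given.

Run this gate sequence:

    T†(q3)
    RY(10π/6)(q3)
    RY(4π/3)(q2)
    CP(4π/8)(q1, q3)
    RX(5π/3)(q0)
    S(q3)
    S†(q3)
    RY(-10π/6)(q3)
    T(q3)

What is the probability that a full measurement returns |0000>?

The probability of measuring |0000> is 3/16.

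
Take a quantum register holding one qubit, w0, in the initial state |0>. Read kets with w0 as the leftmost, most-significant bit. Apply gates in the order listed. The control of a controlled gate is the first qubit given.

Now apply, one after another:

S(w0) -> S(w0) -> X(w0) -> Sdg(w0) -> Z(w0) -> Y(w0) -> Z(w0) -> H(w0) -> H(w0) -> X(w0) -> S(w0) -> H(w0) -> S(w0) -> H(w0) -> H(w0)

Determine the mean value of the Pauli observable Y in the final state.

In the final state, Y has expectation -1.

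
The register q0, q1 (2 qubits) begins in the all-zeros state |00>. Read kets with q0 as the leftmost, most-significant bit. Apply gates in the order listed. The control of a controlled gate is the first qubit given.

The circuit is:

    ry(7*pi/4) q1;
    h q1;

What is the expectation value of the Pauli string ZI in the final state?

The observable ZI averages to 1.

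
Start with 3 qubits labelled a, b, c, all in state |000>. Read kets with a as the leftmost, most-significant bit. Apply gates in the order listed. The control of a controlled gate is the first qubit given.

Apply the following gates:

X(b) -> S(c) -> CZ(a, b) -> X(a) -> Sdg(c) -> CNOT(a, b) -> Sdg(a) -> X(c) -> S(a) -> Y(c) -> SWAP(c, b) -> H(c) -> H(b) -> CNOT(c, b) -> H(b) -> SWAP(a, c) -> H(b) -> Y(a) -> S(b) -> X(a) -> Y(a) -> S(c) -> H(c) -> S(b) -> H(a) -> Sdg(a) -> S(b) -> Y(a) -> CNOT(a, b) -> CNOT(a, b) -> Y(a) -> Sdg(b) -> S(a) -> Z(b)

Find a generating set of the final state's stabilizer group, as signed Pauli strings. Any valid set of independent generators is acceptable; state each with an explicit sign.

The stabilizer group can be generated by +IXI, -IIX, +ZII, among other valid generating sets.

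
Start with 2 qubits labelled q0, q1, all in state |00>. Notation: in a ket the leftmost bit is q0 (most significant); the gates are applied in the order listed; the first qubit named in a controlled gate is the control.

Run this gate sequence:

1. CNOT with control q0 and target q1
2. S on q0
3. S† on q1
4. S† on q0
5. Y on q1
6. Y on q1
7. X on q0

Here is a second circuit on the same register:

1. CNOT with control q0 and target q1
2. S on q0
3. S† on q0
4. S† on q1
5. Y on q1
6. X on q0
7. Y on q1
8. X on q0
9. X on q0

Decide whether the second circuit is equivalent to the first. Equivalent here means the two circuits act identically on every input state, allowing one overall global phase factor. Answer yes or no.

Yes: on every input state the two circuits agree up to one overall phase factor.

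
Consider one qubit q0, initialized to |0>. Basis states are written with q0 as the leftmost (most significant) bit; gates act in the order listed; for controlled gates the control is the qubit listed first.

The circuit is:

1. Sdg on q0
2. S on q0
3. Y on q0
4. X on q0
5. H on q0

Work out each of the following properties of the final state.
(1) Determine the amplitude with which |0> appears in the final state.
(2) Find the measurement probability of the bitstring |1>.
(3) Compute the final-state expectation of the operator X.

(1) The final state's coefficient on |0> equals sqrt(2)*I/2.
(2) Outcome |1> occurs with probability 1/2.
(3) The expectation value of X is 1.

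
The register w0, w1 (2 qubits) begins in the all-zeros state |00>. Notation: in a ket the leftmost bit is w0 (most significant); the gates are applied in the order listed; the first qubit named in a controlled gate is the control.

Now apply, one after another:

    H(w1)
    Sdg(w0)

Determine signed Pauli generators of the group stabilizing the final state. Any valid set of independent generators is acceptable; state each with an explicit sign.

The stabilizer group can be generated by +IX, +ZI, among other valid generating sets.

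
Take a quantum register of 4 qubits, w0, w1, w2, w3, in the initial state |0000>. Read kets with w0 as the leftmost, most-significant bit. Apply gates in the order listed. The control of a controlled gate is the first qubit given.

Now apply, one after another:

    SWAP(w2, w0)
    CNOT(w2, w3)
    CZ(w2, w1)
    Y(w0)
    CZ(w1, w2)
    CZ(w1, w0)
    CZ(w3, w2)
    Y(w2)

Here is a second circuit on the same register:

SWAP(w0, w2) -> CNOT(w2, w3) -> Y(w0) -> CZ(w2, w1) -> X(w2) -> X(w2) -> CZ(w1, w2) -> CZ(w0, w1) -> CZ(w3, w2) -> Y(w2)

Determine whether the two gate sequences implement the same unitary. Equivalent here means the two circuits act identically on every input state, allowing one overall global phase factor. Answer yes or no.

Yes — the two circuits implement the same unitary up to a global phase.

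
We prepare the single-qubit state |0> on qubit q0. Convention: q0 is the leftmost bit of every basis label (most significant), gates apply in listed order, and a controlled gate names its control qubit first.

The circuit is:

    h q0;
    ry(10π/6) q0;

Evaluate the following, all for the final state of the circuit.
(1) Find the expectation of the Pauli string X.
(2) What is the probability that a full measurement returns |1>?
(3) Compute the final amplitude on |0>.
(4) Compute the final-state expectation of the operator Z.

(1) The observable X averages to 1/2.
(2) The probability of measuring |1> is 1/2 - sqrt(3)/4.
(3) The final state's coefficient on |0> equals -sqrt(6)/4 - sqrt(2)/4.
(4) The expectation value of Z is sqrt(3)/2.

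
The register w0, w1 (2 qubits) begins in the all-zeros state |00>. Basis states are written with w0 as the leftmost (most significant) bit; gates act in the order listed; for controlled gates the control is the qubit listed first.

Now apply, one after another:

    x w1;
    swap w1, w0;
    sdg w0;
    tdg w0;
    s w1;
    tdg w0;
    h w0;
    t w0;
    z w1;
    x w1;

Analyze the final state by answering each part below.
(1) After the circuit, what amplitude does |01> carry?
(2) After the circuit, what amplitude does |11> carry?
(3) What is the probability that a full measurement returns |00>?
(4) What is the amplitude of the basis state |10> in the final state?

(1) The amplitude on |01> is -sqrt(2)/2.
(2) |11> carries amplitude sqrt(2)*exp(I*pi/4)/2 in the final state.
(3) A full measurement returns |00> with probability 0.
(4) The final state's coefficient on |10> equals 0.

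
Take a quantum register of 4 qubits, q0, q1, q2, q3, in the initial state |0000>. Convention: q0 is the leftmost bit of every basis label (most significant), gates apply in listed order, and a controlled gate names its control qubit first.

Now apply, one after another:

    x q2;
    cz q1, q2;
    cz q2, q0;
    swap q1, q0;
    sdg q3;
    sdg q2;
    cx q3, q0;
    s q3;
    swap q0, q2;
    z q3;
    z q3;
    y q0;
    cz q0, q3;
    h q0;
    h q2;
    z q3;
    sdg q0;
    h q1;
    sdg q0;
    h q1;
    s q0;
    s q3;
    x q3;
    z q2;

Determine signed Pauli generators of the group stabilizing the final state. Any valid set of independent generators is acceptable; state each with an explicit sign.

The final state is stabilized by the group generated by -YIII, -IIXI, +IZII, -IIIZ; other independent generating sets are equally valid.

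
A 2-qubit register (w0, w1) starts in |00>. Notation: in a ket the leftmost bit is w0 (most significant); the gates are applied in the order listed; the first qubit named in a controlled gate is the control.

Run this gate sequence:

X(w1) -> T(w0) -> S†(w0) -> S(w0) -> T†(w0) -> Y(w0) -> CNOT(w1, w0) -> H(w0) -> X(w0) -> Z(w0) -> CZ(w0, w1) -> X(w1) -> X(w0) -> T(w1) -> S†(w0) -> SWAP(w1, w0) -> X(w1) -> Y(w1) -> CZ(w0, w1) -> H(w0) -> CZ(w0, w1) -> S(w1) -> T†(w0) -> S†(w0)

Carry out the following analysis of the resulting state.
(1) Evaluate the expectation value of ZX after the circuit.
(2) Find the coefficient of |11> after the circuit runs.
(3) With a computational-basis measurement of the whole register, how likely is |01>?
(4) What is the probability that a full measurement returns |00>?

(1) The observable ZX averages to -1. Key observation: steps 2-5 multiply out to the identity, so the circuit reduces to the remaining gates.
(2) |11> carries amplitude -exp(I*pi/4)/2 in the final state.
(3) A full measurement returns |01> with probability 1/4.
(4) A full measurement returns |00> with probability 1/4.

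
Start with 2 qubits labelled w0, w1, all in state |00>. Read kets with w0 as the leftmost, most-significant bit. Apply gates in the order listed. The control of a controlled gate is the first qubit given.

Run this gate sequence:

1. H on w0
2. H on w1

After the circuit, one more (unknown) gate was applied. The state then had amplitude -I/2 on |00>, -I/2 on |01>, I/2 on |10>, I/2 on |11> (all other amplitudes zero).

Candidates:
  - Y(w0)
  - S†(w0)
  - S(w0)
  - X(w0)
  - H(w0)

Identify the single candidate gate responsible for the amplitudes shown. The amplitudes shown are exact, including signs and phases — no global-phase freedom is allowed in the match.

The applied gate was Y(w0).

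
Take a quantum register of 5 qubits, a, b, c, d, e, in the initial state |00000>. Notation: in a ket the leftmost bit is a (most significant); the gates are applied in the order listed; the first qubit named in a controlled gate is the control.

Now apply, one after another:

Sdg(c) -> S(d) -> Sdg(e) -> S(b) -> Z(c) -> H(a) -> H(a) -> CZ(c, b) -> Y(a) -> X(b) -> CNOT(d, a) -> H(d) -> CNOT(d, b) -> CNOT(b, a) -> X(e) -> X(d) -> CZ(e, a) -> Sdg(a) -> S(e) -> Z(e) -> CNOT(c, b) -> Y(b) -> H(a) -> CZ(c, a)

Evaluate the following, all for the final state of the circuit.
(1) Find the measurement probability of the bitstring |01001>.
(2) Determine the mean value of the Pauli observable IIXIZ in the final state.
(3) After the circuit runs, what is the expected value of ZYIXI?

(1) Outcome |01001> occurs with probability 1/4.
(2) In the final state, IIXIZ has expectation 0.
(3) The observable ZYIXI averages to -1.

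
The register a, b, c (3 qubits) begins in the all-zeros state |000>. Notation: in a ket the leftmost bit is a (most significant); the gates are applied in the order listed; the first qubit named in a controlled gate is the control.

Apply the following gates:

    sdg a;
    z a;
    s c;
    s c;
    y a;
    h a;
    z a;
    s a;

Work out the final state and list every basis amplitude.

After the circuit, the state carries amplitude sqrt(2)*I/2 on |000>, -sqrt(2)/2 on |100>, and 0 on every other basis state.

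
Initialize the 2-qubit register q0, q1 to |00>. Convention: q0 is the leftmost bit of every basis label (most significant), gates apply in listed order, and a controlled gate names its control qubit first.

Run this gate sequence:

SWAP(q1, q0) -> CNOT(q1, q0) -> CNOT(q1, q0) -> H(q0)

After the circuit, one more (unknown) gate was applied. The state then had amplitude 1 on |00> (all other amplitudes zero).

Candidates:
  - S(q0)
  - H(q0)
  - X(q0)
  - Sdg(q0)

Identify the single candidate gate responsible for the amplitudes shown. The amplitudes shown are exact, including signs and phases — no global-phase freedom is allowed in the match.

The unique candidate consistent with the amplitudes is H(q0). Key observation: steps 2-3 multiply out to the identity, so the circuit reduces to the remaining gates.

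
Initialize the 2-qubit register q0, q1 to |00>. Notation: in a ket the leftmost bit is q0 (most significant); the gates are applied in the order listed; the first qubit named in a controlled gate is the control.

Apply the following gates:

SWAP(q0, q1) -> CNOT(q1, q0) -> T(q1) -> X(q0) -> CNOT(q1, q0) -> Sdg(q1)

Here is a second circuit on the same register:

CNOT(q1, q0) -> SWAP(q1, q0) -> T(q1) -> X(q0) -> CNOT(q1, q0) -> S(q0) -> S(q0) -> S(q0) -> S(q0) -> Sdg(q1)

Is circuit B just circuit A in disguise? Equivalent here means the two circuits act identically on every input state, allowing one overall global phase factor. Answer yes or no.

No: there is an input state on which the two circuits produce genuinely different outputs (not merely differing by a phase).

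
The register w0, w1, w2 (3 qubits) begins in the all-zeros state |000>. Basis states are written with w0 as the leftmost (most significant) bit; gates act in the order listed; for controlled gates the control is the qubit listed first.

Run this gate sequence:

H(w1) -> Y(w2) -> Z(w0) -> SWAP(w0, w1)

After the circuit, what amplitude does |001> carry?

The amplitude on |001> is sqrt(2)*I/2.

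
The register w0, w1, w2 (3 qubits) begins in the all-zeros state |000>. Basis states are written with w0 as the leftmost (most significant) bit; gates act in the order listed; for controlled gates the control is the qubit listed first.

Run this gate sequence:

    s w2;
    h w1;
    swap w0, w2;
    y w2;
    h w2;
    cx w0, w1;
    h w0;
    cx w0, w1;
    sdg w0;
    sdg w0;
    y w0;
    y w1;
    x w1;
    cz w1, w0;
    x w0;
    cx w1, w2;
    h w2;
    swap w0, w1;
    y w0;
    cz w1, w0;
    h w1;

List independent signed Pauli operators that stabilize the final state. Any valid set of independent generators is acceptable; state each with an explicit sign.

One valid set of independent stabilizer generators is +XII, -IZI, -IIZ (any independent generating set of the same group is equally correct).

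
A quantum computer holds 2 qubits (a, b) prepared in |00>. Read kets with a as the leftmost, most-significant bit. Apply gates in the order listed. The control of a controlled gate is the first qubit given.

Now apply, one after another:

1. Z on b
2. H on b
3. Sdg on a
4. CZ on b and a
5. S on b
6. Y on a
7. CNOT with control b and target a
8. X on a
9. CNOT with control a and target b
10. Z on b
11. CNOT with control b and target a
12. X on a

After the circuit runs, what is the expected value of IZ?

The expectation value of IZ is 1.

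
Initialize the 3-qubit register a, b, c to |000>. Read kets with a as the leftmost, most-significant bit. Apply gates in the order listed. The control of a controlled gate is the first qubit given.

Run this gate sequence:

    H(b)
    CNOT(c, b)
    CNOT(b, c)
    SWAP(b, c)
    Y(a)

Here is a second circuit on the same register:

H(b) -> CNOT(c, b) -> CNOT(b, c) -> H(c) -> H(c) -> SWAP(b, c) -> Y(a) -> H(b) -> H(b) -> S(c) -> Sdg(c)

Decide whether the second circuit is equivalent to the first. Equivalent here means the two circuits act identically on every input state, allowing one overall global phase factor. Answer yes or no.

Yes: on every input state the two circuits agree up to one overall phase factor.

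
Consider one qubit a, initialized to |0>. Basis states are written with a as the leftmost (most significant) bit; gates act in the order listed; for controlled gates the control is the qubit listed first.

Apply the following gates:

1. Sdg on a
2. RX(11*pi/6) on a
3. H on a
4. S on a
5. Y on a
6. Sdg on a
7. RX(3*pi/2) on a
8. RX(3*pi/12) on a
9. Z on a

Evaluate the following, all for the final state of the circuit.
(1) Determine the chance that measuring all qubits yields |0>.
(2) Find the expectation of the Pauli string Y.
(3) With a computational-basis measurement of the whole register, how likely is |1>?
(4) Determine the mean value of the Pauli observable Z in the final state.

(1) The probability of measuring |0> is 1/2 - sqrt(2)/8.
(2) In the final state, Y has expectation -sqrt(2)/4.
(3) The probability of measuring |1> is sqrt(2)/8 + 1/2.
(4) The observable Z averages to -sqrt(2)/4.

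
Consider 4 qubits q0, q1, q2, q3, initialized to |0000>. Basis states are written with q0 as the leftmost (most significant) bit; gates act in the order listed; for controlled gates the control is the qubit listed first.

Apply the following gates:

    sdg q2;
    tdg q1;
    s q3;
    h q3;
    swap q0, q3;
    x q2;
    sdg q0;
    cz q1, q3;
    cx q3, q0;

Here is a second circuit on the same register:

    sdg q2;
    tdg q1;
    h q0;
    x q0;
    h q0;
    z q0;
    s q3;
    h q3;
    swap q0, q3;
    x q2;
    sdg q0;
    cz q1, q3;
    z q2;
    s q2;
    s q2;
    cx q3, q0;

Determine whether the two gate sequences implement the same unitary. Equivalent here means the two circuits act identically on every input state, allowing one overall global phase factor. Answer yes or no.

Yes — the two circuits implement the same unitary up to a global phase.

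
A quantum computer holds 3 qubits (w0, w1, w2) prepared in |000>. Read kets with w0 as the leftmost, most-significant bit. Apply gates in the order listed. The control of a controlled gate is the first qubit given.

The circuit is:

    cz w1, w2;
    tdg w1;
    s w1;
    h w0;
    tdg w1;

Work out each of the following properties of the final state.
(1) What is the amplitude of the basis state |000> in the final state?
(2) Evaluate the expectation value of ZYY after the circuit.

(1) |000> carries amplitude sqrt(2)/2 in the final state.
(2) The expectation value of ZYY is 0.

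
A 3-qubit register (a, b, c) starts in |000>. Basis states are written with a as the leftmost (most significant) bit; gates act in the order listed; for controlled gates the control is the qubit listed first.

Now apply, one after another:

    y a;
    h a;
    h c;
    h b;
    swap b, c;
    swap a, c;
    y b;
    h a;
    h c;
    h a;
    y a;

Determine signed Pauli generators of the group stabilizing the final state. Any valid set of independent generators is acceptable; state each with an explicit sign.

The stabilizer group can be generated by -XII, -IXI, -IIZ, among other valid generating sets.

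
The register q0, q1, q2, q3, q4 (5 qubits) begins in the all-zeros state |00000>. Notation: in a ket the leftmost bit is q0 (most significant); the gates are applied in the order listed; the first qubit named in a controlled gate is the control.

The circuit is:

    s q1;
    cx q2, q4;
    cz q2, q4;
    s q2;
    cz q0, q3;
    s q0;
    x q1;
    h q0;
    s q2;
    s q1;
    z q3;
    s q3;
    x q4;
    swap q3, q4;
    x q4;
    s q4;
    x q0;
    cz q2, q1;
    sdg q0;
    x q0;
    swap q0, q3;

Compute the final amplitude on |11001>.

The final state's coefficient on |11001> equals sqrt(2)*I/2.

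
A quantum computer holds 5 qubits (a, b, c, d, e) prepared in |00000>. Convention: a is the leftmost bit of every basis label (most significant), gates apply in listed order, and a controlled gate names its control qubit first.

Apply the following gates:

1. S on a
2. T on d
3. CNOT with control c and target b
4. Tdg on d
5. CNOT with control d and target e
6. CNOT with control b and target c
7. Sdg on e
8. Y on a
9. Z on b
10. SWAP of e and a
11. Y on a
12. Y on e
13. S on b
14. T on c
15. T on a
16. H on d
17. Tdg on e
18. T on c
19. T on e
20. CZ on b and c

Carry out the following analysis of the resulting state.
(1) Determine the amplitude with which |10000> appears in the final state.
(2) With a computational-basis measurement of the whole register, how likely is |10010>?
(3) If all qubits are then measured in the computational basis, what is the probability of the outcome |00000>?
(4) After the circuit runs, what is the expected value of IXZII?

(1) |10000> carries amplitude sqrt(2)*exp(3*I*pi/4)/2 in the final state.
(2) Outcome |10010> occurs with probability 1/2.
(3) Outcome |00000> occurs with probability 0.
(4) The expectation value of IXZII is 0.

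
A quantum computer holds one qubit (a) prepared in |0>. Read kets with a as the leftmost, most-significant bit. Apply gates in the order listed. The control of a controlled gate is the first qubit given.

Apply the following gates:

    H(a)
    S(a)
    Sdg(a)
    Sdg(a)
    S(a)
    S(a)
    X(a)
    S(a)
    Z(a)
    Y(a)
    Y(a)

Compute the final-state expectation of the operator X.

The observable X averages to -1.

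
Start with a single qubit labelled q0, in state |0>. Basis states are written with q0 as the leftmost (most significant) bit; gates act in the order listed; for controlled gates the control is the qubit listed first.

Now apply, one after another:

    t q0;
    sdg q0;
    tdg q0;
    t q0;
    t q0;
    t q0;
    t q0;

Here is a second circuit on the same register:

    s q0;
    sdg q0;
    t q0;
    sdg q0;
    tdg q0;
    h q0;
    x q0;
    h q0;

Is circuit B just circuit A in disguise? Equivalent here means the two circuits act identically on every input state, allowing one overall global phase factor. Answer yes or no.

Yes, they are equivalent — the unitaries differ by at most a global phase.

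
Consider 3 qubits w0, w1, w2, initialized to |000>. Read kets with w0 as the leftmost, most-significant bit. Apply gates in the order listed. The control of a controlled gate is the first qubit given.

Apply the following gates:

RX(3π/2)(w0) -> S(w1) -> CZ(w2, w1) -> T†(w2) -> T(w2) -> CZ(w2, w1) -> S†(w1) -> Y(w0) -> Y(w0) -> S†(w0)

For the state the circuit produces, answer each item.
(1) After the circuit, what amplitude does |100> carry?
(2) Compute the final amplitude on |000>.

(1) |100> carries amplitude -sqrt(2)/2 in the final state. Key observation: steps 2-7 multiply out to the identity, so the circuit reduces to the remaining gates.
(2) The final state's coefficient on |000> equals -sqrt(2)/2.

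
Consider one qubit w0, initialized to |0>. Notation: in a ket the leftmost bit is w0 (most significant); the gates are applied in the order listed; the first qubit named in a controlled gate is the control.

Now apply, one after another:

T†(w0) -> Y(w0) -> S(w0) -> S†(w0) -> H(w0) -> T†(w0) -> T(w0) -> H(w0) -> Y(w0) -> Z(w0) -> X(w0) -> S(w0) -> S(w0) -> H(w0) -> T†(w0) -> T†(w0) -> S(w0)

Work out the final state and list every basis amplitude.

After the circuit, the state carries amplitude -sqrt(2)/2 on |0>, sqrt(2)/2 on |1>. Key observation: gates 5-8 undo each other exactly, leaving only the rest of the circuit to track.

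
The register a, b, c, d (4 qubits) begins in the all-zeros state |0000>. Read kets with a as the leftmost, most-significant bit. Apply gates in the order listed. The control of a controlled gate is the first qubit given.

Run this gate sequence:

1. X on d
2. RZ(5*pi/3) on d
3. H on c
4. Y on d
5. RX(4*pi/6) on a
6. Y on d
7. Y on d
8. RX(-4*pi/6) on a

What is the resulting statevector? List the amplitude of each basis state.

The final amplitudes are sqrt(2)*exp(I*pi/3)/2 on |0000>, sqrt(2)*exp(I*pi/3)/2 on |0010>, and 0 on every other basis state.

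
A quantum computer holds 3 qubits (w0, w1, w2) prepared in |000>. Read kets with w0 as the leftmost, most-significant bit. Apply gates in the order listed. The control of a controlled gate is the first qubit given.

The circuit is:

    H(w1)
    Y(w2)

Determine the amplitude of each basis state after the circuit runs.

The resulting statevector has amplitude sqrt(2)*I/2 on |001>, sqrt(2)*I/2 on |011>, and 0 on every other basis state.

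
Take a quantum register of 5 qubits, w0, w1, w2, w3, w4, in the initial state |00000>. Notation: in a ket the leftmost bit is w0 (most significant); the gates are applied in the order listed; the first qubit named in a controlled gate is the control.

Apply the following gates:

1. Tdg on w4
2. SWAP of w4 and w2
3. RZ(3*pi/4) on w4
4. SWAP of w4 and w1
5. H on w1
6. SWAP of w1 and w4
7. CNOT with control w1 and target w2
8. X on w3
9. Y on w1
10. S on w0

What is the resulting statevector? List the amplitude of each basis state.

After the circuit, the state carries amplitude sqrt(2)*exp(I*pi/8)/2 on |01010>, sqrt(2)*exp(I*pi/8)/2 on |01011>, and 0 on every other basis state.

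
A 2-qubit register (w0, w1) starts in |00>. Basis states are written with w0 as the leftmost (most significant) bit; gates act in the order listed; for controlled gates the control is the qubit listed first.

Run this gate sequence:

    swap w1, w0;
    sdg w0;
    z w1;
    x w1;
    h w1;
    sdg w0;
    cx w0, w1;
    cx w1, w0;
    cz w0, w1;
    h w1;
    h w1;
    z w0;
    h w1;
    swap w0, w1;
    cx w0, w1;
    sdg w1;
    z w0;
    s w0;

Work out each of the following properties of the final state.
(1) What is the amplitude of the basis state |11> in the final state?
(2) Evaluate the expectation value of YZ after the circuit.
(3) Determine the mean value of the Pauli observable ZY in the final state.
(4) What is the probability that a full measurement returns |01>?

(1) |11> carries amplitude -1/2 in the final state.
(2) In the final state, YZ has expectation -1.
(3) The observable ZY averages to 1.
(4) The probability of measuring |01> is 1/4.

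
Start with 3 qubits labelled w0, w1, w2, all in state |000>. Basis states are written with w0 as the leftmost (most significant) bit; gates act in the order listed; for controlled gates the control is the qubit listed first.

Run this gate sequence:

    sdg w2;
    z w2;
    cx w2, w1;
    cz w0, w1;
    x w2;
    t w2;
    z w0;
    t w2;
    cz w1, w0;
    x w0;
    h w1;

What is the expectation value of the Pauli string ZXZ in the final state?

In the final state, ZXZ has expectation 1.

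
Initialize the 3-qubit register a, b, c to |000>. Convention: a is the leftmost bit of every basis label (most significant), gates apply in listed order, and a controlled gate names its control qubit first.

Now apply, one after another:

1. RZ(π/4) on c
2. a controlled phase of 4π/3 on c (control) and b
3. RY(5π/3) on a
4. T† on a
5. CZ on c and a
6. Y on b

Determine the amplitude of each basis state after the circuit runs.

The resulting statevector has amplitude -sqrt(3)*exp(3*I*pi/8)/2 on |010>, exp(I*pi/8)/2 on |110>, and 0 on every other basis state.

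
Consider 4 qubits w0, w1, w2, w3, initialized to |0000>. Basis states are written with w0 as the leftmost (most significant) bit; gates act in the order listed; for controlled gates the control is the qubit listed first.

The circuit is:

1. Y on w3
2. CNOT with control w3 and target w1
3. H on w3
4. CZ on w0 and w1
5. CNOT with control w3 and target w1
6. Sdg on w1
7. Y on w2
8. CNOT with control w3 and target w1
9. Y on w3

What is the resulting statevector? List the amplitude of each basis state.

The final amplitudes are -sqrt(2)*I/2 on |0110>, -sqrt(2)/2 on |0111>, and 0 on every other basis state.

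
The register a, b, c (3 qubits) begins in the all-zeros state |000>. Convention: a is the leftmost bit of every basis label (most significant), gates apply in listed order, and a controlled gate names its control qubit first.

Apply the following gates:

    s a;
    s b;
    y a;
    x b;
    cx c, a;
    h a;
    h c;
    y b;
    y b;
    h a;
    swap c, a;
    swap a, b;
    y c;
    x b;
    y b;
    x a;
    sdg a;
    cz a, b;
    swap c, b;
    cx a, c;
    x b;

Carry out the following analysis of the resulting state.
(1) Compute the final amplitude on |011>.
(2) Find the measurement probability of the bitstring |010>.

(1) The amplitude on |011> is sqrt(2)*I/2.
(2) Outcome |010> occurs with probability 1/2.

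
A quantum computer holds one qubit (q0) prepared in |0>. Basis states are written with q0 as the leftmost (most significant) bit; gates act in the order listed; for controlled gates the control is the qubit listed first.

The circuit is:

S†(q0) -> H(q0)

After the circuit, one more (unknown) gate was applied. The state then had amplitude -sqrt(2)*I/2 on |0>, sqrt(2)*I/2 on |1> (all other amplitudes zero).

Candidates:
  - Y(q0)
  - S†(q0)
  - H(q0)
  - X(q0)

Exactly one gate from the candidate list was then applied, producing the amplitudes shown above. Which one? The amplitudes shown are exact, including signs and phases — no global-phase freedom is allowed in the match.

The unique candidate consistent with the amplitudes is Y(q0).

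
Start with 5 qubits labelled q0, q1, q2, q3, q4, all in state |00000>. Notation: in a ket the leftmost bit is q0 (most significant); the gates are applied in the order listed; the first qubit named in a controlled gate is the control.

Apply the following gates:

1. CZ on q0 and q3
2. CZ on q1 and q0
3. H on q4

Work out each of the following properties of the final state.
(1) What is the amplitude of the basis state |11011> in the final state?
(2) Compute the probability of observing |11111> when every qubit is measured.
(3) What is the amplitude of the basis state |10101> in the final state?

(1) |11011> carries amplitude 0 in the final state.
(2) A full measurement returns |11111> with probability 0.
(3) |10101> carries amplitude 0 in the final state.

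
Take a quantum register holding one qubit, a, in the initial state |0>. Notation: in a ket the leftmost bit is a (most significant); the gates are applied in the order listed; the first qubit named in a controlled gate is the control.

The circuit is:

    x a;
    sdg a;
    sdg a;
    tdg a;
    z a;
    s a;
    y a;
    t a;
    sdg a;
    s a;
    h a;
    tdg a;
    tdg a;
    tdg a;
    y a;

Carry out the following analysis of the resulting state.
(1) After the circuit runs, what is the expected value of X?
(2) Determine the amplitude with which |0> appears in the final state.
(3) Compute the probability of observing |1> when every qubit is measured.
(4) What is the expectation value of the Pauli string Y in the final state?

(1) The observable X averages to sqrt(2)/2.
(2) The final state's coefficient on |0> equals sqrt(2)*I/2.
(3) Outcome |1> occurs with probability 1/2.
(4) In the final state, Y has expectation -sqrt(2)/2.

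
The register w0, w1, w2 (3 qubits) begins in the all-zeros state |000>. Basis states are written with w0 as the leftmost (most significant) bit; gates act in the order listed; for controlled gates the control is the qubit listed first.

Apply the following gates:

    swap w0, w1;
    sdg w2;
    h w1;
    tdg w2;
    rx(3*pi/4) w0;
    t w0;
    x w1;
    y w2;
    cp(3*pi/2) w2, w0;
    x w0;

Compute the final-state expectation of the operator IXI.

The expectation value of IXI is 1.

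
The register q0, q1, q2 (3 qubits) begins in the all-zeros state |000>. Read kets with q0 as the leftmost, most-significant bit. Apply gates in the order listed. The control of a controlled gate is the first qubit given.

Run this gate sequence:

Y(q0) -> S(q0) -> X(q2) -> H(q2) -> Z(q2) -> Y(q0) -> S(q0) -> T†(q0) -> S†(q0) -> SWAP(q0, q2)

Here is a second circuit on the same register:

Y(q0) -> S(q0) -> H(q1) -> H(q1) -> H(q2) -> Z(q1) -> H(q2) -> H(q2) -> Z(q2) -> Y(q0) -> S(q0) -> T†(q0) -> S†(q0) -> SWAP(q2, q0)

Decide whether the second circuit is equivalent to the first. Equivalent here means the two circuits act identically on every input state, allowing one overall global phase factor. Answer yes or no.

No — the two circuits implement different unitaries, even allowing a global phase.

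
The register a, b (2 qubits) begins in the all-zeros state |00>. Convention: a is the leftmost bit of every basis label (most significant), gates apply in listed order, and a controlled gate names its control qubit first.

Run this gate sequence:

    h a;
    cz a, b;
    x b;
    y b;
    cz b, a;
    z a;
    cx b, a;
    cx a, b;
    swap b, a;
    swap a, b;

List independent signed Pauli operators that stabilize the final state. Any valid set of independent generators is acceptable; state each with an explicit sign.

The final state is stabilized by the group generated by -XX, +ZZ; other independent generating sets are equally valid.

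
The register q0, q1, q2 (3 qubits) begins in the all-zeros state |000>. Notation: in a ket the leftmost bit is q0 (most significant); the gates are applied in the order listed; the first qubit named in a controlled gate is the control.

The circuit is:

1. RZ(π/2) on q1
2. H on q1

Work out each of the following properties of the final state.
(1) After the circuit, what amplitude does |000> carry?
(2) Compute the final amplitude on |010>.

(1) |000> carries amplitude -sqrt(2)*exp(3*I*pi/4)/2 in the final state.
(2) The amplitude on |010> is -sqrt(2)*exp(3*I*pi/4)/2.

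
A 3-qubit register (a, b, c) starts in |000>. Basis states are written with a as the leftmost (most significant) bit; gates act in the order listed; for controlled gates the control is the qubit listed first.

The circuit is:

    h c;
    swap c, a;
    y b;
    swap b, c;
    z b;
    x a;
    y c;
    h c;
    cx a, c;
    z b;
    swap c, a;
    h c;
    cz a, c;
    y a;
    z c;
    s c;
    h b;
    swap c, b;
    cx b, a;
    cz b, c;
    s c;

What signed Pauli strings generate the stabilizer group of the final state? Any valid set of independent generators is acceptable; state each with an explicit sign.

The final state is stabilized by the group generated by -XII, +IIY, +IZI; other independent generating sets are equally valid.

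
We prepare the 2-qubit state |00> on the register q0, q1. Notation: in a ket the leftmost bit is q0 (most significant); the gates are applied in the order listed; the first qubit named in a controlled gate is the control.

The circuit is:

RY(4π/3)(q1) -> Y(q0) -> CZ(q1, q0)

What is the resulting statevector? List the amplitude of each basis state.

After the circuit, the state carries amplitude 0 on |00>, 0 on |01>, -I/2 on |10>, -sqrt(3)*I/2 on |11>.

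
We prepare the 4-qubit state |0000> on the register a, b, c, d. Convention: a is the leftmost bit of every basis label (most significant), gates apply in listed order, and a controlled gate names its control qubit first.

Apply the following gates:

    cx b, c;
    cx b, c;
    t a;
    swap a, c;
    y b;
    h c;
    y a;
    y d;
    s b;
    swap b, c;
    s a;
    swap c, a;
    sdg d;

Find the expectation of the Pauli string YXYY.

The expectation value of YXYY is 0. Key observation: the block from step 1 through step 2 cancels to the identity and can be dropped.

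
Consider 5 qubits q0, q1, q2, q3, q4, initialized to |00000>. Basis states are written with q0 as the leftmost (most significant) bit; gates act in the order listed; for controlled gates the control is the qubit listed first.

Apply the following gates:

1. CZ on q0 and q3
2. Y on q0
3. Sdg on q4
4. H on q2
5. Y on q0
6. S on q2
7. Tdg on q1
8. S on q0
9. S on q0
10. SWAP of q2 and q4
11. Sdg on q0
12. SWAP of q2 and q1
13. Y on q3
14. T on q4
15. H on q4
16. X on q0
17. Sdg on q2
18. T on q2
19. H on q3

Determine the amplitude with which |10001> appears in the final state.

The final state's coefficient on |10001> equals sqrt(2)*(exp(I*pi/4) + I)/4.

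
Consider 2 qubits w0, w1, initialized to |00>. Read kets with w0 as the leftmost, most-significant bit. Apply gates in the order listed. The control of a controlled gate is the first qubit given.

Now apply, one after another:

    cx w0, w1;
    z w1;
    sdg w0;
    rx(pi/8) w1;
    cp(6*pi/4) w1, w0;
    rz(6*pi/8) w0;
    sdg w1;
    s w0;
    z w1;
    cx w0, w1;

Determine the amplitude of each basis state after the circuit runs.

The resulting statevector has amplitude -exp(5*I*pi/8)*cos(pi/16) on |00>, -exp(5*I*pi/8)*sin(pi/16) on |01>, 0 on |10>, 0 on |11>.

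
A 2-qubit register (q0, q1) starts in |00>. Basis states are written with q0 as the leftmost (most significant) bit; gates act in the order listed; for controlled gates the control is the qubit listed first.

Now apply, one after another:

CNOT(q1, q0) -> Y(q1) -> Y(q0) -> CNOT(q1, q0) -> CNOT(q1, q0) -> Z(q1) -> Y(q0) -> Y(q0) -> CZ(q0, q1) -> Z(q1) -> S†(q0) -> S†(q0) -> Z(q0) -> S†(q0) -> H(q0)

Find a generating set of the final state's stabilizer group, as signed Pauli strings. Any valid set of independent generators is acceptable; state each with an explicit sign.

The stabilizer group can be generated by -XI, -IZ, among other valid generating sets.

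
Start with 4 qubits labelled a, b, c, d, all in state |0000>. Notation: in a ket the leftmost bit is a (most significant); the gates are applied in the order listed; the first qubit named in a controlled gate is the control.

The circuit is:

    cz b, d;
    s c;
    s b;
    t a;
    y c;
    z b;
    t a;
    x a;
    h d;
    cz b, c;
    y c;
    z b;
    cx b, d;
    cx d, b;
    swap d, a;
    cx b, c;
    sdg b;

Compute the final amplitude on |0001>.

|0001> carries amplitude sqrt(2)/2 in the final state.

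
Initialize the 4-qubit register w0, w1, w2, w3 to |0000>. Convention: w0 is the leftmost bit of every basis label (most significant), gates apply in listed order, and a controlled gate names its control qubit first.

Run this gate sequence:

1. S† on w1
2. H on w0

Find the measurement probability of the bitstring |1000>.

A full measurement returns |1000> with probability 1/2.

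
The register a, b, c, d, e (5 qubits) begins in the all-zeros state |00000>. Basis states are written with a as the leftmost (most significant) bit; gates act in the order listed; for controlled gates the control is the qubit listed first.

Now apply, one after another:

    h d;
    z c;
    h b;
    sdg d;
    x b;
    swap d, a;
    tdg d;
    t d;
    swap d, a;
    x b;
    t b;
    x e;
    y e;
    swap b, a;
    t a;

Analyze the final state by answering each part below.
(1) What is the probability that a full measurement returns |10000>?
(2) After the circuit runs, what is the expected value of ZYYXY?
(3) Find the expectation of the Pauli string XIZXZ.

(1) A full measurement returns |10000> with probability 1/4.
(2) The observable ZYYXY averages to 0.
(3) The expectation value of XIZXZ is 0.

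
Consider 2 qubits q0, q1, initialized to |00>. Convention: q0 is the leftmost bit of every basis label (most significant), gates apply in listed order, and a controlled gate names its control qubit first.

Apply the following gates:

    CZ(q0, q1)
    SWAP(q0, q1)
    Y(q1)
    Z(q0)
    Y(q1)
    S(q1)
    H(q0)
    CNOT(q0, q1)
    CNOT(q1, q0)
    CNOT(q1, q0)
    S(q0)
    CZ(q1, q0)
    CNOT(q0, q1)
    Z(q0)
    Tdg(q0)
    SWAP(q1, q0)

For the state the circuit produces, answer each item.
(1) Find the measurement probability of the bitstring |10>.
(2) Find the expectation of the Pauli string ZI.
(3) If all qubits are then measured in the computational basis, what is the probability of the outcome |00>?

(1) The probability of measuring |10> is 0.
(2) In the final state, ZI has expectation 1.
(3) The probability of measuring |00> is 1/2.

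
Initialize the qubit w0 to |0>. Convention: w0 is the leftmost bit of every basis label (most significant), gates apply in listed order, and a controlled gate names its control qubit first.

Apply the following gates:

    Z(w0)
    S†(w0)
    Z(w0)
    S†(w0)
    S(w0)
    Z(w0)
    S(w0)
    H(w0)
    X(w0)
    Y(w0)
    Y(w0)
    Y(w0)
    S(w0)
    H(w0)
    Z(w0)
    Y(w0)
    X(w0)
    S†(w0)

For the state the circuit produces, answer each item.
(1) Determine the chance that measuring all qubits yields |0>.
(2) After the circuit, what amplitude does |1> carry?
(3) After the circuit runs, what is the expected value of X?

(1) Outcome |0> occurs with probability 1/2.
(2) The final state's coefficient on |1> equals 1/2 - I/2.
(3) In the final state, X has expectation 1.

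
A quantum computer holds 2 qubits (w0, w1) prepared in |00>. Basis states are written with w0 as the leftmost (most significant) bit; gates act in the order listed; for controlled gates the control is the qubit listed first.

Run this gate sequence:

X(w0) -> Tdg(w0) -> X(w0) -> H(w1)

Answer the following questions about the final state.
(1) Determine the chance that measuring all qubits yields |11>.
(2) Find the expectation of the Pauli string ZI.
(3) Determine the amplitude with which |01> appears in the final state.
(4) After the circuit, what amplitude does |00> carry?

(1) A full measurement returns |11> with probability 0.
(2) In the final state, ZI has expectation 1.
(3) |01> carries amplitude -sqrt(2)*exp(3*I*pi/4)/2 in the final state.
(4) |00> carries amplitude -sqrt(2)*exp(3*I*pi/4)/2 in the final state.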